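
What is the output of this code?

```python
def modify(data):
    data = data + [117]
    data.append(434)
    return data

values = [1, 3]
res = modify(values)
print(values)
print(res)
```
[1, 3]
[1, 3, 117, 434]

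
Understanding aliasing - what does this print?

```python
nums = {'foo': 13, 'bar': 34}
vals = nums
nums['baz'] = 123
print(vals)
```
{'foo': 13, 'bar': 34, 'baz': 123}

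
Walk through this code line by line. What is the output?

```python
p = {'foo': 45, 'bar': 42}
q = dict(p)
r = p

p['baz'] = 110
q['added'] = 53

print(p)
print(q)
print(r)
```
{'foo': 45, 'bar': 42, 'baz': 110}
{'foo': 45, 'bar': 42, 'added': 53}
{'foo': 45, 'bar': 42, 'baz': 110}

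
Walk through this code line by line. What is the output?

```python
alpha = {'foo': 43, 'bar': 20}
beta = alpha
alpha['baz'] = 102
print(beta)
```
{'foo': 43, 'bar': 20, 'baz': 102}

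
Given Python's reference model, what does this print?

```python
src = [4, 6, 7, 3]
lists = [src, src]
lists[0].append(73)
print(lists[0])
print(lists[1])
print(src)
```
[4, 6, 7, 3, 73]
[4, 6, 7, 3, 73]
[4, 6, 7, 3, 73]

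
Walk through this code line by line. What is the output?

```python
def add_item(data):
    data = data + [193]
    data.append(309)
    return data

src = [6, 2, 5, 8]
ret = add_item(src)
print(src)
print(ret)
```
[6, 2, 5, 8]
[6, 2, 5, 8, 193, 309]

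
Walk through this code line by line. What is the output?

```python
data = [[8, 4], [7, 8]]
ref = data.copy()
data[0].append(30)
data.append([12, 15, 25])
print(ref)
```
[[8, 4, 30], [7, 8]]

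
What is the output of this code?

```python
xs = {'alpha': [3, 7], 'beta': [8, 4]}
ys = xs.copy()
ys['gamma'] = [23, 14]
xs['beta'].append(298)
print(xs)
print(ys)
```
{'alpha': [3, 7], 'beta': [8, 4, 298]}
{'alpha': [3, 7], 'beta': [8, 4, 298], 'gamma': [23, 14]}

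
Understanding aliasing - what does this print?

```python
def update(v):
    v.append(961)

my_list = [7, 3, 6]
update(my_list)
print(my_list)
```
[7, 3, 6, 961]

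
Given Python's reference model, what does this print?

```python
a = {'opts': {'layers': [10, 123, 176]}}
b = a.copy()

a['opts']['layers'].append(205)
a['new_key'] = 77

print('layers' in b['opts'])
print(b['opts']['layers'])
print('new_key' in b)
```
True
[10, 123, 176, 205]
False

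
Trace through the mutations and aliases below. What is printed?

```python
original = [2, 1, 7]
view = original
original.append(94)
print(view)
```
[2, 1, 7, 94]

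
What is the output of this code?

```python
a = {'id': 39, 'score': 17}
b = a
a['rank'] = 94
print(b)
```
{'id': 39, 'score': 17, 'rank': 94}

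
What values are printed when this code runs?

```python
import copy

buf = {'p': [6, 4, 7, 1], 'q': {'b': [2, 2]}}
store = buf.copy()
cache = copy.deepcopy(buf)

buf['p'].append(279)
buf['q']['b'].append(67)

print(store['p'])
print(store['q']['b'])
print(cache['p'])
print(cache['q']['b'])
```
[6, 4, 7, 1, 279]
[2, 2, 67]
[6, 4, 7, 1]
[2, 2]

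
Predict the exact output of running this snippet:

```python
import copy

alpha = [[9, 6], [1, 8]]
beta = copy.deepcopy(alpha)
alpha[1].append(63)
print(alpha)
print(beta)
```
[[9, 6], [1, 8, 63]]
[[9, 6], [1, 8]]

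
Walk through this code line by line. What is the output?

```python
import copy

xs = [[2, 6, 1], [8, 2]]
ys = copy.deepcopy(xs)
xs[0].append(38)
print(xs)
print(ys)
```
[[2, 6, 1, 38], [8, 2]]
[[2, 6, 1], [8, 2]]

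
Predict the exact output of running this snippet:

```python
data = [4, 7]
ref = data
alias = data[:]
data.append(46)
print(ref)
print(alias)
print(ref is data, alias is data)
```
[4, 7, 46]
[4, 7]
True False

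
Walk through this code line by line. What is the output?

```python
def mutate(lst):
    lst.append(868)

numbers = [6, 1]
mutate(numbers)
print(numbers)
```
[6, 1, 868]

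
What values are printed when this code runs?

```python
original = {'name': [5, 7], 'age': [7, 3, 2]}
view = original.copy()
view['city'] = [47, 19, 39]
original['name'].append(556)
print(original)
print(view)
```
{'name': [5, 7, 556], 'age': [7, 3, 2]}
{'name': [5, 7, 556], 'age': [7, 3, 2], 'city': [47, 19, 39]}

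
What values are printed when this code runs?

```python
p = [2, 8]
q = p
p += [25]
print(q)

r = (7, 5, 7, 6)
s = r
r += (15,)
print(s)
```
[2, 8, 25]
(7, 5, 7, 6)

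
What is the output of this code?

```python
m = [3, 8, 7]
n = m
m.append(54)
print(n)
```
[3, 8, 7, 54]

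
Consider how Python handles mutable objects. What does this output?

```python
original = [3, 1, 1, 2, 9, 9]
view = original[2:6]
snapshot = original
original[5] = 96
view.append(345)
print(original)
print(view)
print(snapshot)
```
[3, 1, 1, 2, 9, 96]
[1, 2, 9, 9, 345]
[3, 1, 1, 2, 9, 96]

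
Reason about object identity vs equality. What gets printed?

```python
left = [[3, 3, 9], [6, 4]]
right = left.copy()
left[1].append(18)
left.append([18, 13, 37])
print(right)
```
[[3, 3, 9], [6, 4, 18]]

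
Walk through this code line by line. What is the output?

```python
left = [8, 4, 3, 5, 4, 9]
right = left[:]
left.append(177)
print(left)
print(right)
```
[8, 4, 3, 5, 4, 9, 177]
[8, 4, 3, 5, 4, 9]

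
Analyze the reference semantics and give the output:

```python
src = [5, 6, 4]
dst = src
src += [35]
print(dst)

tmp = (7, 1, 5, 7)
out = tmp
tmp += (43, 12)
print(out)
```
[5, 6, 4, 35]
(7, 1, 5, 7)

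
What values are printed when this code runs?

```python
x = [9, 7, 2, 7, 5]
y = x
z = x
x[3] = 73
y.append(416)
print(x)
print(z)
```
[9, 7, 2, 73, 5, 416]
[9, 7, 2, 73, 5, 416]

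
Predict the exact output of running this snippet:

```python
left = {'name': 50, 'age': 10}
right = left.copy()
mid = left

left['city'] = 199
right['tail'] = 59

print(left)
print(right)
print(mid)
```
{'name': 50, 'age': 10, 'city': 199}
{'name': 50, 'age': 10, 'tail': 59}
{'name': 50, 'age': 10, 'city': 199}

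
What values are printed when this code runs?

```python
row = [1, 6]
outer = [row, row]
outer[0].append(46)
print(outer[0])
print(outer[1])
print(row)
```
[1, 6, 46]
[1, 6, 46]
[1, 6, 46]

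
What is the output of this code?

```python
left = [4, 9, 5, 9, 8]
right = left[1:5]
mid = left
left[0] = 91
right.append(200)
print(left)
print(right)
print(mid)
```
[91, 9, 5, 9, 8]
[9, 5, 9, 8, 200]
[91, 9, 5, 9, 8]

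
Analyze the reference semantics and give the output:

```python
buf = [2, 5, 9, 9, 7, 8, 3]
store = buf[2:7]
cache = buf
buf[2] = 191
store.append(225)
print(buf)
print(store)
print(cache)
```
[2, 5, 191, 9, 7, 8, 3]
[9, 9, 7, 8, 3, 225]
[2, 5, 191, 9, 7, 8, 3]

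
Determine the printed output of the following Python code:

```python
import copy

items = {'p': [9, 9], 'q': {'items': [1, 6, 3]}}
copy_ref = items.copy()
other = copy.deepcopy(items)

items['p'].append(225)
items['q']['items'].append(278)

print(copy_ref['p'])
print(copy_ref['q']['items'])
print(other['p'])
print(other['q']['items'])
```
[9, 9, 225]
[1, 6, 3, 278]
[9, 9]
[1, 6, 3]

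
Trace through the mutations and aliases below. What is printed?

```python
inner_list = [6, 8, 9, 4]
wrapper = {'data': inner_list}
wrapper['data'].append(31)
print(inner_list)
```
[6, 8, 9, 4, 31]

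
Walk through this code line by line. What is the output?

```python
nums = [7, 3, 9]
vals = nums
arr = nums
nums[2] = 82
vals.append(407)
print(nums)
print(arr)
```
[7, 3, 82, 407]
[7, 3, 82, 407]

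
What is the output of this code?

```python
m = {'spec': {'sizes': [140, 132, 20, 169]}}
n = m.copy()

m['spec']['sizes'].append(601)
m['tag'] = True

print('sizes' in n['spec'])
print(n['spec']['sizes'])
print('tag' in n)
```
True
[140, 132, 20, 169, 601]
False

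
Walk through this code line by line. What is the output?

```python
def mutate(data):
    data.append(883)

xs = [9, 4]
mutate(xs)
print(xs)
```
[9, 4, 883]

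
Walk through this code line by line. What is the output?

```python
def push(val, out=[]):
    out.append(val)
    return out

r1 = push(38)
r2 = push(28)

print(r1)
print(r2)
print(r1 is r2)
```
[38, 28]
[38, 28]
True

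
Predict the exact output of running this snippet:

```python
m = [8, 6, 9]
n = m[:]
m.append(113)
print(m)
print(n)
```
[8, 6, 9, 113]
[8, 6, 9]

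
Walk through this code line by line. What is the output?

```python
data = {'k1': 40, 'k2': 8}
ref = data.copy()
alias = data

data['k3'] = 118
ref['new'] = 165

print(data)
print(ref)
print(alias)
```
{'k1': 40, 'k2': 8, 'k3': 118}
{'k1': 40, 'k2': 8, 'new': 165}
{'k1': 40, 'k2': 8, 'k3': 118}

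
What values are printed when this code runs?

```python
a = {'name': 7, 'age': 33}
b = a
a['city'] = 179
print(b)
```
{'name': 7, 'age': 33, 'city': 179}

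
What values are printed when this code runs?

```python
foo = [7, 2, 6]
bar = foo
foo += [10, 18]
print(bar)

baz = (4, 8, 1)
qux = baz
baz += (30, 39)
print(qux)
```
[7, 2, 6, 10, 18]
(4, 8, 1)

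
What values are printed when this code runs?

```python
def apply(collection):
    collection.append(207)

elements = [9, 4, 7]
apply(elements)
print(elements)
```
[9, 4, 7, 207]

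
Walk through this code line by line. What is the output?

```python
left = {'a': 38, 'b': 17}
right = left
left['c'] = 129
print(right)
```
{'a': 38, 'b': 17, 'c': 129}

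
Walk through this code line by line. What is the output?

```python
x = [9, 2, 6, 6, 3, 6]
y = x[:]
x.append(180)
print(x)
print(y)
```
[9, 2, 6, 6, 3, 6, 180]
[9, 2, 6, 6, 3, 6]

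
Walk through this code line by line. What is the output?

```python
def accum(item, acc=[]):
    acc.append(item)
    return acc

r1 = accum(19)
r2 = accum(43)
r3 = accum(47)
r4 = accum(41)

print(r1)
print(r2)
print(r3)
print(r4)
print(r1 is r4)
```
[19, 43, 47, 41]
[19, 43, 47, 41]
[19, 43, 47, 41]
[19, 43, 47, 41]
True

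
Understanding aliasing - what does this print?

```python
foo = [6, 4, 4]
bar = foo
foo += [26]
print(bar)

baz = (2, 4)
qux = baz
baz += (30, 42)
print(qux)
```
[6, 4, 4, 26]
(2, 4)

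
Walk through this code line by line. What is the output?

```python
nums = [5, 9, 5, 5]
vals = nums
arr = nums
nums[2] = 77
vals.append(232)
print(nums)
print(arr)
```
[5, 9, 77, 5, 232]
[5, 9, 77, 5, 232]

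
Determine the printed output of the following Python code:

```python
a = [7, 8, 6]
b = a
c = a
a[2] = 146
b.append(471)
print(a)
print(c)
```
[7, 8, 146, 471]
[7, 8, 146, 471]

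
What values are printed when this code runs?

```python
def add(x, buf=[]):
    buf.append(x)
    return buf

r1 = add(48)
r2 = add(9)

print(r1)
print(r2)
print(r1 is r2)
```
[48, 9]
[48, 9]
True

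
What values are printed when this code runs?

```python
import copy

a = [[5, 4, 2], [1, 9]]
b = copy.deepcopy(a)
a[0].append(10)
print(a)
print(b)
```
[[5, 4, 2, 10], [1, 9]]
[[5, 4, 2], [1, 9]]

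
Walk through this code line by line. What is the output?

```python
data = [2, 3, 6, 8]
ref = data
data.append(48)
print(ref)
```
[2, 3, 6, 8, 48]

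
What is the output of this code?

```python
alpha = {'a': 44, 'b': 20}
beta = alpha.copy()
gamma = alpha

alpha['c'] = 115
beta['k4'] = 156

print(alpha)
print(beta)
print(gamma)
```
{'a': 44, 'b': 20, 'c': 115}
{'a': 44, 'b': 20, 'k4': 156}
{'a': 44, 'b': 20, 'c': 115}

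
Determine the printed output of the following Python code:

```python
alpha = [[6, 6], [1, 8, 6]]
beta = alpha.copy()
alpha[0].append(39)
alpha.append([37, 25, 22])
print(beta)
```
[[6, 6, 39], [1, 8, 6]]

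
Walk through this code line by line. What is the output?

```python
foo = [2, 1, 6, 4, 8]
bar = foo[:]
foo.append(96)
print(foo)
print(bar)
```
[2, 1, 6, 4, 8, 96]
[2, 1, 6, 4, 8]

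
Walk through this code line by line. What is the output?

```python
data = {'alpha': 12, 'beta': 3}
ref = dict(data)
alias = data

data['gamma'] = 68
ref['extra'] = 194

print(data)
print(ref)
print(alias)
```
{'alpha': 12, 'beta': 3, 'gamma': 68}
{'alpha': 12, 'beta': 3, 'extra': 194}
{'alpha': 12, 'beta': 3, 'gamma': 68}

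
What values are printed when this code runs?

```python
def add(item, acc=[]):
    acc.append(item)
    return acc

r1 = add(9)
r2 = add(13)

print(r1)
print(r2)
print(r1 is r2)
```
[9, 13]
[9, 13]
True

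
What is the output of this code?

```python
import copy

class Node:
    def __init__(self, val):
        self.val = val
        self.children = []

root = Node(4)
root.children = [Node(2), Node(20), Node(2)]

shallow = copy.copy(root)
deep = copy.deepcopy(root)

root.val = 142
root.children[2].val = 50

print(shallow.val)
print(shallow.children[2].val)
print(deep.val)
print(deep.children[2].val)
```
4
50
4
2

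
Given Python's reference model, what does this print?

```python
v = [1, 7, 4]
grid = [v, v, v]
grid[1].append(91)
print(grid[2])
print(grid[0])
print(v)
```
[1, 7, 4, 91]
[1, 7, 4, 91]
[1, 7, 4, 91]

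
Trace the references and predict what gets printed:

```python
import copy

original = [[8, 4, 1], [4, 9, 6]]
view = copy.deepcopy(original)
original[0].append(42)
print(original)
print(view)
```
[[8, 4, 1, 42], [4, 9, 6]]
[[8, 4, 1], [4, 9, 6]]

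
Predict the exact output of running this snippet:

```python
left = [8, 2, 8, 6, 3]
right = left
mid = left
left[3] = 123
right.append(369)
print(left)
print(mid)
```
[8, 2, 8, 123, 3, 369]
[8, 2, 8, 123, 3, 369]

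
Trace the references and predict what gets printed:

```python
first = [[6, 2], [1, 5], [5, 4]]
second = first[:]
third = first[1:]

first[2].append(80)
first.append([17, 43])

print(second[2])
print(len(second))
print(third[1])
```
[5, 4, 80]
3
[5, 4, 80]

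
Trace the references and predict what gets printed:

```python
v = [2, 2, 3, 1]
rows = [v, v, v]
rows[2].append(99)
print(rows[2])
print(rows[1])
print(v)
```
[2, 2, 3, 1, 99]
[2, 2, 3, 1, 99]
[2, 2, 3, 1, 99]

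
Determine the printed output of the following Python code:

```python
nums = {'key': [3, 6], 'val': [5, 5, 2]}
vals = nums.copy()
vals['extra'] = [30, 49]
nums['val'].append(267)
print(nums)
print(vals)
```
{'key': [3, 6], 'val': [5, 5, 2, 267]}
{'key': [3, 6], 'val': [5, 5, 2, 267], 'extra': [30, 49]}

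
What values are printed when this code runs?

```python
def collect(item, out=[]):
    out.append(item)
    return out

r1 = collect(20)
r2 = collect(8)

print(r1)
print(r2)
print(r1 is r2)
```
[20, 8]
[20, 8]
True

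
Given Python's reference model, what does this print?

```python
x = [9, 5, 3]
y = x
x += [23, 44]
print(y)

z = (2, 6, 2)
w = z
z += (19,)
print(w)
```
[9, 5, 3, 23, 44]
(2, 6, 2)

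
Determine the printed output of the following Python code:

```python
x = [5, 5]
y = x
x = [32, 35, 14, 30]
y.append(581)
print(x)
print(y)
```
[32, 35, 14, 30]
[5, 5, 581]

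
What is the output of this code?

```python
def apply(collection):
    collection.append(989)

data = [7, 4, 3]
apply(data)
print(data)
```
[7, 4, 3, 989]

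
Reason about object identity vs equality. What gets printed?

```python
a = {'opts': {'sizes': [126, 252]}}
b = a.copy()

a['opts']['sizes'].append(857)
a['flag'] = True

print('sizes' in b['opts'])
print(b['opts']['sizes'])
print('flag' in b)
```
True
[126, 252, 857]
False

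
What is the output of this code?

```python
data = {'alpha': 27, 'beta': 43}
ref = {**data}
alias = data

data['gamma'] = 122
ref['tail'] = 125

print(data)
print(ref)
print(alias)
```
{'alpha': 27, 'beta': 43, 'gamma': 122}
{'alpha': 27, 'beta': 43, 'tail': 125}
{'alpha': 27, 'beta': 43, 'gamma': 122}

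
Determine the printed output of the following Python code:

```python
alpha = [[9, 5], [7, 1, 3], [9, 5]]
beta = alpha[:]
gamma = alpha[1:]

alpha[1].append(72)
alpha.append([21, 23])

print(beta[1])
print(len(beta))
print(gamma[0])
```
[7, 1, 3, 72]
3
[7, 1, 3, 72]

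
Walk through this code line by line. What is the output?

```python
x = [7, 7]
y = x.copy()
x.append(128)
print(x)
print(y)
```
[7, 7, 128]
[7, 7]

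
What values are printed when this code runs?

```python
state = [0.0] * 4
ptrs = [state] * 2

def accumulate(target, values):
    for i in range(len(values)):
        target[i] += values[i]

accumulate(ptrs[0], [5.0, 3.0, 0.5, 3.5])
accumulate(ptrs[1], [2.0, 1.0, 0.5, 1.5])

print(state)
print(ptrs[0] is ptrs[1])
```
[7.0, 4.0, 1.0, 5.0]
True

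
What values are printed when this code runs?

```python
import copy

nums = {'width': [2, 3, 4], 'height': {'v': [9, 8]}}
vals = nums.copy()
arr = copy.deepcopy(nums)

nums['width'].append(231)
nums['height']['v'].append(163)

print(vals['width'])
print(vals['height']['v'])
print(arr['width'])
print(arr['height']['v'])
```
[2, 3, 4, 231]
[9, 8, 163]
[2, 3, 4]
[9, 8]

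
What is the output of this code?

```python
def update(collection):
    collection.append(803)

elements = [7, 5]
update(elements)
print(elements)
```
[7, 5, 803]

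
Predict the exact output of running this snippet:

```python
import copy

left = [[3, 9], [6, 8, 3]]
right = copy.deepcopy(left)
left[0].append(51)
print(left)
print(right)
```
[[3, 9, 51], [6, 8, 3]]
[[3, 9], [6, 8, 3]]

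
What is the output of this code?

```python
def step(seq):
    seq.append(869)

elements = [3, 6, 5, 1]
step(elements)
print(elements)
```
[3, 6, 5, 1, 869]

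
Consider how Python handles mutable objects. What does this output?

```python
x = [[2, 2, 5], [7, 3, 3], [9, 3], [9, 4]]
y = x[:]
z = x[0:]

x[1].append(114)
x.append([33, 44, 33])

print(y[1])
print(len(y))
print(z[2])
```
[7, 3, 3, 114]
4
[9, 3]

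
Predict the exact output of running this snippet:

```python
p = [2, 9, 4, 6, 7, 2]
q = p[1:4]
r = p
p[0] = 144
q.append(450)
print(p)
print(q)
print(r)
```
[144, 9, 4, 6, 7, 2]
[9, 4, 6, 450]
[144, 9, 4, 6, 7, 2]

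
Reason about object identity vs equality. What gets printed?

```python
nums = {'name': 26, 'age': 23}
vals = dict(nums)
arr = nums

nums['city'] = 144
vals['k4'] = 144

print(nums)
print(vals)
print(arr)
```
{'name': 26, 'age': 23, 'city': 144}
{'name': 26, 'age': 23, 'k4': 144}
{'name': 26, 'age': 23, 'city': 144}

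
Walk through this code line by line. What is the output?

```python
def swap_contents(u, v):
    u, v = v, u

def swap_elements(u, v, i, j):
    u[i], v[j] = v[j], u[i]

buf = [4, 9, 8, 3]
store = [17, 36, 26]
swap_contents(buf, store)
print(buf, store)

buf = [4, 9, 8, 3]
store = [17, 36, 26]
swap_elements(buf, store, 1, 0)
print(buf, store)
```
[4, 9, 8, 3] [17, 36, 26]
[4, 17, 8, 3] [9, 36, 26]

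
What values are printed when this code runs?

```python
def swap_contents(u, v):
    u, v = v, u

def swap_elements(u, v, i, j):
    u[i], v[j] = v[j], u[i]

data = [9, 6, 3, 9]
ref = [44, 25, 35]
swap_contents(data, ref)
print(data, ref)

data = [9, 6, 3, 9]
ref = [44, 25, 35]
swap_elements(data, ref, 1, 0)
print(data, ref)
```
[9, 6, 3, 9] [44, 25, 35]
[9, 44, 3, 9] [6, 25, 35]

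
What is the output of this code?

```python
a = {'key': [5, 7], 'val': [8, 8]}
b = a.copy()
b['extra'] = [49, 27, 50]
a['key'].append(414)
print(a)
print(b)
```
{'key': [5, 7, 414], 'val': [8, 8]}
{'key': [5, 7, 414], 'val': [8, 8], 'extra': [49, 27, 50]}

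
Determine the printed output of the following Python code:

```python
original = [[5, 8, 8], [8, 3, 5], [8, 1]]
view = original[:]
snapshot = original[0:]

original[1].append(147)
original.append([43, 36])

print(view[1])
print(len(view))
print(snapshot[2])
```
[8, 3, 5, 147]
3
[8, 1]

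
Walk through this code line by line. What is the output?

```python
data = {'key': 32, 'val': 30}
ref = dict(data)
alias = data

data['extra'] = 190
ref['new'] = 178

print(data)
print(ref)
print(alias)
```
{'key': 32, 'val': 30, 'extra': 190}
{'key': 32, 'val': 30, 'new': 178}
{'key': 32, 'val': 30, 'extra': 190}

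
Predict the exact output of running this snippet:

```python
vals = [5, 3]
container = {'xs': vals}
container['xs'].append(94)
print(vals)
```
[5, 3, 94]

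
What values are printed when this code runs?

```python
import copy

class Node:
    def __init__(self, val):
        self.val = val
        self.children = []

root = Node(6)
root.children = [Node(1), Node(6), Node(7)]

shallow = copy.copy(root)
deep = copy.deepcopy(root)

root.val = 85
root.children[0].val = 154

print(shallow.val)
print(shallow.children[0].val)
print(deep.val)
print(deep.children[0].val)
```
6
154
6
1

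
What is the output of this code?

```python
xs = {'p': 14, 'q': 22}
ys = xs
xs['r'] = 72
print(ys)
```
{'p': 14, 'q': 22, 'r': 72}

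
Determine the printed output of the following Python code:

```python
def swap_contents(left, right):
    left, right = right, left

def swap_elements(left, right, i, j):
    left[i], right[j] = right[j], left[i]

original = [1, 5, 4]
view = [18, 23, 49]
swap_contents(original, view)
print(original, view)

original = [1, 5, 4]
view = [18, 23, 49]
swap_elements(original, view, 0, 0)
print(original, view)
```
[1, 5, 4] [18, 23, 49]
[18, 5, 4] [1, 23, 49]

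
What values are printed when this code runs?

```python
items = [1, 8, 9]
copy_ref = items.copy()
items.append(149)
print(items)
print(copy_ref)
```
[1, 8, 9, 149]
[1, 8, 9]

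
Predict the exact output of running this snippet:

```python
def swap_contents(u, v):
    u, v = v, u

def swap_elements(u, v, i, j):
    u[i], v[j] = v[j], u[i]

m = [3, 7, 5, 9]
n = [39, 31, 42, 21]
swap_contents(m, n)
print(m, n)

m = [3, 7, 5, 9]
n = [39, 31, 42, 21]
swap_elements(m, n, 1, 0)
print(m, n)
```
[3, 7, 5, 9] [39, 31, 42, 21]
[3, 39, 5, 9] [7, 31, 42, 21]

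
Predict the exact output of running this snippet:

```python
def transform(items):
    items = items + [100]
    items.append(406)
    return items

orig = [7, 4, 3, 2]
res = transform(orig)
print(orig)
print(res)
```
[7, 4, 3, 2]
[7, 4, 3, 2, 100, 406]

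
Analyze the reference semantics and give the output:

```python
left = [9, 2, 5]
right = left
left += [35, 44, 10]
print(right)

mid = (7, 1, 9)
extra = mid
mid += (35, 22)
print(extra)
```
[9, 2, 5, 35, 44, 10]
(7, 1, 9)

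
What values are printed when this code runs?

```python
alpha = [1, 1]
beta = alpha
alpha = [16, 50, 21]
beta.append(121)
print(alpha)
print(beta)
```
[16, 50, 21]
[1, 1, 121]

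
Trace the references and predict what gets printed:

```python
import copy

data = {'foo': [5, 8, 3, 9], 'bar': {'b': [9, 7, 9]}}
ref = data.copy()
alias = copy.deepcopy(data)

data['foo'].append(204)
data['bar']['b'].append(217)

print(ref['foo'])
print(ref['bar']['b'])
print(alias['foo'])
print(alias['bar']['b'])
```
[5, 8, 3, 9, 204]
[9, 7, 9, 217]
[5, 8, 3, 9]
[9, 7, 9]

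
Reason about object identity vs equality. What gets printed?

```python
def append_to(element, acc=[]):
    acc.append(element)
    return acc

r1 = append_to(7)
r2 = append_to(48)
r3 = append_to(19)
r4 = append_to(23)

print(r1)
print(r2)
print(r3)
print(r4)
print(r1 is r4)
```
[7, 48, 19, 23]
[7, 48, 19, 23]
[7, 48, 19, 23]
[7, 48, 19, 23]
True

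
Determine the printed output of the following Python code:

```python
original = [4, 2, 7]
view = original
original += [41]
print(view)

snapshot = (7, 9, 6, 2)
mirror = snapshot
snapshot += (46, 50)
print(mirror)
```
[4, 2, 7, 41]
(7, 9, 6, 2)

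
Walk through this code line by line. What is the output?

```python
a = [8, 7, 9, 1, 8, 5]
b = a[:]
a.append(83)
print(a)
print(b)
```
[8, 7, 9, 1, 8, 5, 83]
[8, 7, 9, 1, 8, 5]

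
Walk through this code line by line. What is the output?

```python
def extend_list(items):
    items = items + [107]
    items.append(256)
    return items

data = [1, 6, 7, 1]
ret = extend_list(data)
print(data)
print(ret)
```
[1, 6, 7, 1]
[1, 6, 7, 1, 107, 256]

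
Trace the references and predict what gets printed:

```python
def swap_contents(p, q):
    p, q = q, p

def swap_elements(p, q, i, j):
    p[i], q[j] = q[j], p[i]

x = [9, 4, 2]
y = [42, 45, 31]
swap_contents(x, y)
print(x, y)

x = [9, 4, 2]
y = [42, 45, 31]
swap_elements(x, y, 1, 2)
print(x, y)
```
[9, 4, 2] [42, 45, 31]
[9, 31, 2] [42, 45, 4]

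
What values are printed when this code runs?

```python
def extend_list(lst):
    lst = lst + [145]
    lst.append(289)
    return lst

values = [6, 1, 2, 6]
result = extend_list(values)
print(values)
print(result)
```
[6, 1, 2, 6]
[6, 1, 2, 6, 145, 289]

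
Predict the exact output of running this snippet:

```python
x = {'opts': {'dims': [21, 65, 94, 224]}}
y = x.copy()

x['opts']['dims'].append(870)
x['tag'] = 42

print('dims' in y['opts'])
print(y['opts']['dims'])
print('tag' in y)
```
True
[21, 65, 94, 224, 870]
False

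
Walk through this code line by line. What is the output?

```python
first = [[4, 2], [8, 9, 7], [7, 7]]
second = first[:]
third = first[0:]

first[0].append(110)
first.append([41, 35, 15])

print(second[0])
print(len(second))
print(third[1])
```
[4, 2, 110]
3
[8, 9, 7]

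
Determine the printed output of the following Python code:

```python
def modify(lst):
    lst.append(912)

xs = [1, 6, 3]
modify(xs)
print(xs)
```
[1, 6, 3, 912]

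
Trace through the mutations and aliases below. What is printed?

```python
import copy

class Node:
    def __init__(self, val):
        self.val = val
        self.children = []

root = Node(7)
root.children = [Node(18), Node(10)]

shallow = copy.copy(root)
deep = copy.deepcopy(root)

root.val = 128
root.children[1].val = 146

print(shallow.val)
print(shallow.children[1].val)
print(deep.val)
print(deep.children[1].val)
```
7
146
7
10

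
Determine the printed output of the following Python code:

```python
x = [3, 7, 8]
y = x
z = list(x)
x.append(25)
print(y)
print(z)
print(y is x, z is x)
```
[3, 7, 8, 25]
[3, 7, 8]
True False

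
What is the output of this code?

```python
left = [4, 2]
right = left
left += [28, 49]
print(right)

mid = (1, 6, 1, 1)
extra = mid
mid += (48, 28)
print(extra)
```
[4, 2, 28, 49]
(1, 6, 1, 1)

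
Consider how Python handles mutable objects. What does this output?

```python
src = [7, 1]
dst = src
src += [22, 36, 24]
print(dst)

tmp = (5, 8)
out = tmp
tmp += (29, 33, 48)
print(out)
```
[7, 1, 22, 36, 24]
(5, 8)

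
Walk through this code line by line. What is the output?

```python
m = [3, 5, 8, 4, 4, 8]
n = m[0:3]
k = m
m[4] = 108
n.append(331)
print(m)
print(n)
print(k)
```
[3, 5, 8, 4, 108, 8]
[3, 5, 8, 331]
[3, 5, 8, 4, 108, 8]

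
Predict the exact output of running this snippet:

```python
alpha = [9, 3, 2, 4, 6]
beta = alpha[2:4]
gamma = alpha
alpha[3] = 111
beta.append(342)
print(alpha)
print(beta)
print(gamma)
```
[9, 3, 2, 111, 6]
[2, 4, 342]
[9, 3, 2, 111, 6]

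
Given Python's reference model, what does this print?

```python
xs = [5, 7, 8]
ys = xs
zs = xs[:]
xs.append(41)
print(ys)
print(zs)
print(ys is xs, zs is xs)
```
[5, 7, 8, 41]
[5, 7, 8]
True False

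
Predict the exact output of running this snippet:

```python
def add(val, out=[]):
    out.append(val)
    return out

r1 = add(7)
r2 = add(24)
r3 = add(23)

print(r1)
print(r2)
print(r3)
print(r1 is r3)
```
[7, 24, 23]
[7, 24, 23]
[7, 24, 23]
True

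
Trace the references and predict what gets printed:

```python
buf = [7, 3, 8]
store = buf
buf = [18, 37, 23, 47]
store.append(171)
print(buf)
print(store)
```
[18, 37, 23, 47]
[7, 3, 8, 171]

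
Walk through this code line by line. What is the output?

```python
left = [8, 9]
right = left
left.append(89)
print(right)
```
[8, 9, 89]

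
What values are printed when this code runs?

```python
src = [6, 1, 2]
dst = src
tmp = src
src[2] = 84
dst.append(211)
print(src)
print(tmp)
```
[6, 1, 84, 211]
[6, 1, 84, 211]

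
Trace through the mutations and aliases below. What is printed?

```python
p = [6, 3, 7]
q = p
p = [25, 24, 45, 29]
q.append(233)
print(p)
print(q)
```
[25, 24, 45, 29]
[6, 3, 7, 233]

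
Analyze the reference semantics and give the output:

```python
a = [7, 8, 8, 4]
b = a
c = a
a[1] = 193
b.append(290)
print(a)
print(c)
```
[7, 193, 8, 4, 290]
[7, 193, 8, 4, 290]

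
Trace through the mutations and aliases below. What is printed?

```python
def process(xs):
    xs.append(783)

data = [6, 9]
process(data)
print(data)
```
[6, 9, 783]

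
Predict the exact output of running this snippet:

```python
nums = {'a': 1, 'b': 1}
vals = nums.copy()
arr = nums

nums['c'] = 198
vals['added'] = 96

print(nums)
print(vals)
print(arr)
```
{'a': 1, 'b': 1, 'c': 198}
{'a': 1, 'b': 1, 'added': 96}
{'a': 1, 'b': 1, 'c': 198}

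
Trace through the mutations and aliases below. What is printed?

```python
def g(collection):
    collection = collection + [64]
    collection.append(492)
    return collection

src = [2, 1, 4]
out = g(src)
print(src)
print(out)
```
[2, 1, 4]
[2, 1, 4, 64, 492]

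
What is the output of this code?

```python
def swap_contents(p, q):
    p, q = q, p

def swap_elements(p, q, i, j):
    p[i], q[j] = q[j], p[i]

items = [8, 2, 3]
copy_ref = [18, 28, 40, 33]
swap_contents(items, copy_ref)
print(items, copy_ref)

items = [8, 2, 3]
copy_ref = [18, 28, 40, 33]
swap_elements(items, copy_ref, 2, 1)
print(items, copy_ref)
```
[8, 2, 3] [18, 28, 40, 33]
[8, 2, 28] [18, 3, 40, 33]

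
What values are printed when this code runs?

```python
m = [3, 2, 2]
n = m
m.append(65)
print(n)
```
[3, 2, 2, 65]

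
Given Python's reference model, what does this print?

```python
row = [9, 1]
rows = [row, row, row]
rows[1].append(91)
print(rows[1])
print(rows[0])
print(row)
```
[9, 1, 91]
[9, 1, 91]
[9, 1, 91]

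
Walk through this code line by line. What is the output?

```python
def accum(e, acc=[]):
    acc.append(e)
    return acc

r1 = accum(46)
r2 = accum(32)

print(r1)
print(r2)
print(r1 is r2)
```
[46, 32]
[46, 32]
True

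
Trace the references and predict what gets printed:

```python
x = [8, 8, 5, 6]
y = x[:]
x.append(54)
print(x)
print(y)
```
[8, 8, 5, 6, 54]
[8, 8, 5, 6]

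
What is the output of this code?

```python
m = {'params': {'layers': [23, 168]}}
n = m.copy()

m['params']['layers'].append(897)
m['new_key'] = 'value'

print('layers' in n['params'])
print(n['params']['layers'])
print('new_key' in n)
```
True
[23, 168, 897]
False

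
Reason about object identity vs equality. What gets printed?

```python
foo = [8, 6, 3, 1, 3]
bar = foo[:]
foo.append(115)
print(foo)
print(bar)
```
[8, 6, 3, 1, 3, 115]
[8, 6, 3, 1, 3]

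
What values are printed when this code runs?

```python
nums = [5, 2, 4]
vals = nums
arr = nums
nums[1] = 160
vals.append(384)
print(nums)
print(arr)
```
[5, 160, 4, 384]
[5, 160, 4, 384]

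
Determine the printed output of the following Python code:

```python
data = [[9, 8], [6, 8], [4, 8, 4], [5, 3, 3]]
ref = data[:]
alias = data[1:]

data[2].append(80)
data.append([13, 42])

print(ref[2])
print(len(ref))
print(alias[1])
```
[4, 8, 4, 80]
4
[4, 8, 4, 80]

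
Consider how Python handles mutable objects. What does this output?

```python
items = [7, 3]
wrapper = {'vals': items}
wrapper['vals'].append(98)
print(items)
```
[7, 3, 98]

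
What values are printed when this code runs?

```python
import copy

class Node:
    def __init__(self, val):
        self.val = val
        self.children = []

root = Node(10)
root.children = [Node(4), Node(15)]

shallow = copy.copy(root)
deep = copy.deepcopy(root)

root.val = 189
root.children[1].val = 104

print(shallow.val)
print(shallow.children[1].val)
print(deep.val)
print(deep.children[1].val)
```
10
104
10
15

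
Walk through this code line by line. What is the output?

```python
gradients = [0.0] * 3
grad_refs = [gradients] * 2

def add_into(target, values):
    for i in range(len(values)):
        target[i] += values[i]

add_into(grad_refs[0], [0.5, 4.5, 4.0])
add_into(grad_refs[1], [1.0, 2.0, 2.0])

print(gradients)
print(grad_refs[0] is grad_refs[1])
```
[1.5, 6.5, 6.0]
True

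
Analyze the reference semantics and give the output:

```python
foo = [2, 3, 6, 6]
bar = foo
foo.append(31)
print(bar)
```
[2, 3, 6, 6, 31]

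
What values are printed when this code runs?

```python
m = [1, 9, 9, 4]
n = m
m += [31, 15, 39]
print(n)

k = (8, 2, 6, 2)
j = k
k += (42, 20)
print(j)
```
[1, 9, 9, 4, 31, 15, 39]
(8, 2, 6, 2)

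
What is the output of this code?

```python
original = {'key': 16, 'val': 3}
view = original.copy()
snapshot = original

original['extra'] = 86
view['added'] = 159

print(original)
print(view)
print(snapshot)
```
{'key': 16, 'val': 3, 'extra': 86}
{'key': 16, 'val': 3, 'added': 159}
{'key': 16, 'val': 3, 'extra': 86}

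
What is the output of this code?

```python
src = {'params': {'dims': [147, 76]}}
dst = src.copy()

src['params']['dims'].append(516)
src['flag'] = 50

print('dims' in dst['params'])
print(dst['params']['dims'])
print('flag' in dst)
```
True
[147, 76, 516]
False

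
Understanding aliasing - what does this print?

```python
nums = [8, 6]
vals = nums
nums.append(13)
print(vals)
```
[8, 6, 13]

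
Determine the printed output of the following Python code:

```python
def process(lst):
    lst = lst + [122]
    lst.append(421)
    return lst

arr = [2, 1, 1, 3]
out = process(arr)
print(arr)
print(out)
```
[2, 1, 1, 3]
[2, 1, 1, 3, 122, 421]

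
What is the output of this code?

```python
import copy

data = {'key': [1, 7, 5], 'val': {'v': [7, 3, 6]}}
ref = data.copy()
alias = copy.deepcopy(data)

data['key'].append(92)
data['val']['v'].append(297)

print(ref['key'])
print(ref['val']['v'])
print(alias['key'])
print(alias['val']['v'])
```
[1, 7, 5, 92]
[7, 3, 6, 297]
[1, 7, 5]
[7, 3, 6]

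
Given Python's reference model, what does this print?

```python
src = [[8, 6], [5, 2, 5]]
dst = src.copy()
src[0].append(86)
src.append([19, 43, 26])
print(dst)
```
[[8, 6, 86], [5, 2, 5]]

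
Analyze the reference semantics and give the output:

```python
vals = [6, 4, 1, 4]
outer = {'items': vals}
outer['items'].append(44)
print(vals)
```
[6, 4, 1, 4, 44]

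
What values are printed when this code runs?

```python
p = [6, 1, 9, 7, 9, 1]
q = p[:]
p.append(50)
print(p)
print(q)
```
[6, 1, 9, 7, 9, 1, 50]
[6, 1, 9, 7, 9, 1]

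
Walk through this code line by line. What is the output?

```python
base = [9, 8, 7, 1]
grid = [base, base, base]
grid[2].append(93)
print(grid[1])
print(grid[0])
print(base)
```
[9, 8, 7, 1, 93]
[9, 8, 7, 1, 93]
[9, 8, 7, 1, 93]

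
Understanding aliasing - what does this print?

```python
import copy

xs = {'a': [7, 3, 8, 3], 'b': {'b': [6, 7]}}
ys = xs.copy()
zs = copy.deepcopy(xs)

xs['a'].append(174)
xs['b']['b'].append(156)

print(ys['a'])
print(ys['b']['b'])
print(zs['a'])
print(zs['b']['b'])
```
[7, 3, 8, 3, 174]
[6, 7, 156]
[7, 3, 8, 3]
[6, 7]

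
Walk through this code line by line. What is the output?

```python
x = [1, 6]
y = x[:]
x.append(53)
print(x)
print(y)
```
[1, 6, 53]
[1, 6]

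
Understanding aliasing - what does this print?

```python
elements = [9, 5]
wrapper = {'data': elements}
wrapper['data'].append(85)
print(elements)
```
[9, 5, 85]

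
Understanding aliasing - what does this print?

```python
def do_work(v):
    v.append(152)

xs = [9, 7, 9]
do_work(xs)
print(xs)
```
[9, 7, 9, 152]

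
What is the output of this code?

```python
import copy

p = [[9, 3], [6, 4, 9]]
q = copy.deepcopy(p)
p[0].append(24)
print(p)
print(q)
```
[[9, 3, 24], [6, 4, 9]]
[[9, 3], [6, 4, 9]]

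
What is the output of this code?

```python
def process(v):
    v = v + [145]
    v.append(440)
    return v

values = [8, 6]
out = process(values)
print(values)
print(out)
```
[8, 6]
[8, 6, 145, 440]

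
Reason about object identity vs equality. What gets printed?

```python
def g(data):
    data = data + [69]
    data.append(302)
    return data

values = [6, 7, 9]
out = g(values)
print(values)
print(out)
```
[6, 7, 9]
[6, 7, 9, 69, 302]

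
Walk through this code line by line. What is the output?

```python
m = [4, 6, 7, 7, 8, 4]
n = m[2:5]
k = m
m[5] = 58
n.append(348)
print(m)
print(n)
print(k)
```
[4, 6, 7, 7, 8, 58]
[7, 7, 8, 348]
[4, 6, 7, 7, 8, 58]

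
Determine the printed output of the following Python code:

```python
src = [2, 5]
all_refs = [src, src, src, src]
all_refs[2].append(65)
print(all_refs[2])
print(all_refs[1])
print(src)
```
[2, 5, 65]
[2, 5, 65]
[2, 5, 65]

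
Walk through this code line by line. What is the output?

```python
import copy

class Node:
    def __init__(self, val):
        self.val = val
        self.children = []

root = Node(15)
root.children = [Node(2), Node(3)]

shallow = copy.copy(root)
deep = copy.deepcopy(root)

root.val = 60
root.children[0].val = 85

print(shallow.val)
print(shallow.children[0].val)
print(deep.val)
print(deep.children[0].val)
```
15
85
15
2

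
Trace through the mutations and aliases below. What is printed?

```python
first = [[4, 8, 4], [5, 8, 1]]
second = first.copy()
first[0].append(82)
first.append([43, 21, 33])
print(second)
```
[[4, 8, 4, 82], [5, 8, 1]]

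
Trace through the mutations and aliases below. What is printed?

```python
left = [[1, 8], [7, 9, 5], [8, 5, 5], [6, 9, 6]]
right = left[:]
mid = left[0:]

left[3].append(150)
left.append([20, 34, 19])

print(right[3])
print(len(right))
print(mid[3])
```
[6, 9, 6, 150]
4
[6, 9, 6, 150]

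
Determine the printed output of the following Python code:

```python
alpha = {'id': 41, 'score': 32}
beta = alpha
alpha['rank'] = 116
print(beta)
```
{'id': 41, 'score': 32, 'rank': 116}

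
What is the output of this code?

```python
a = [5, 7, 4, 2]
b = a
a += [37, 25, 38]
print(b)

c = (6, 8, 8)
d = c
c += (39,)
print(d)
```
[5, 7, 4, 2, 37, 25, 38]
(6, 8, 8)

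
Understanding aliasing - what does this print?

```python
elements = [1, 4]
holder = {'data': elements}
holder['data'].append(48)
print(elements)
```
[1, 4, 48]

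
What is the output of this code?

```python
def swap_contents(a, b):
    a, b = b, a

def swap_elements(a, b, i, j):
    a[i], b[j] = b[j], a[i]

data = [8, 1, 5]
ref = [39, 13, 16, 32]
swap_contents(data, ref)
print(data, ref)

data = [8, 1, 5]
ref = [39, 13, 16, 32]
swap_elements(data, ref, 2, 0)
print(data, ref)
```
[8, 1, 5] [39, 13, 16, 32]
[8, 1, 39] [5, 13, 16, 32]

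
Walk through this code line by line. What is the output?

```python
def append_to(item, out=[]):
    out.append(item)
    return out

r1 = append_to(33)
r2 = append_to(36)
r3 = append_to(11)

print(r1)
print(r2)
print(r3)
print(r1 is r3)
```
[33, 36, 11]
[33, 36, 11]
[33, 36, 11]
True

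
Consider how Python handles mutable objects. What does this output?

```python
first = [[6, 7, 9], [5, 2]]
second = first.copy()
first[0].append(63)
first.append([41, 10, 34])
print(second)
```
[[6, 7, 9, 63], [5, 2]]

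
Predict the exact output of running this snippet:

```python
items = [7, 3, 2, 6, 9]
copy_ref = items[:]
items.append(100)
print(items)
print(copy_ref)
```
[7, 3, 2, 6, 9, 100]
[7, 3, 2, 6, 9]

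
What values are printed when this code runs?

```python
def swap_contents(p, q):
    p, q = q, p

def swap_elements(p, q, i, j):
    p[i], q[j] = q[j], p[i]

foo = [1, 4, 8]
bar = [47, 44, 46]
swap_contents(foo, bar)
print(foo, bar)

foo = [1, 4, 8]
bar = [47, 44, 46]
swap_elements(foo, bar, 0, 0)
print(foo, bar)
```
[1, 4, 8] [47, 44, 46]
[47, 4, 8] [1, 44, 46]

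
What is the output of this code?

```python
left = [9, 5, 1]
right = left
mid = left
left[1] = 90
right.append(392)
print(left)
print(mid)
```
[9, 90, 1, 392]
[9, 90, 1, 392]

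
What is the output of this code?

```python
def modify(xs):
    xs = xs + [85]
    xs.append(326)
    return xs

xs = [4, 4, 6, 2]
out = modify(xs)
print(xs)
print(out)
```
[4, 4, 6, 2]
[4, 4, 6, 2, 85, 326]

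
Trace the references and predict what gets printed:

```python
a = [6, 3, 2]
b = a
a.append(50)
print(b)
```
[6, 3, 2, 50]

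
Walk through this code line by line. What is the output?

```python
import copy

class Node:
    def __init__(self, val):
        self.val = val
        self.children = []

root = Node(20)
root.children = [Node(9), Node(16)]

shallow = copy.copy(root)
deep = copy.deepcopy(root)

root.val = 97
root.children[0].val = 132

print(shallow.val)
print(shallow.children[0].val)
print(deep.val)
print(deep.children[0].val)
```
20
132
20
9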